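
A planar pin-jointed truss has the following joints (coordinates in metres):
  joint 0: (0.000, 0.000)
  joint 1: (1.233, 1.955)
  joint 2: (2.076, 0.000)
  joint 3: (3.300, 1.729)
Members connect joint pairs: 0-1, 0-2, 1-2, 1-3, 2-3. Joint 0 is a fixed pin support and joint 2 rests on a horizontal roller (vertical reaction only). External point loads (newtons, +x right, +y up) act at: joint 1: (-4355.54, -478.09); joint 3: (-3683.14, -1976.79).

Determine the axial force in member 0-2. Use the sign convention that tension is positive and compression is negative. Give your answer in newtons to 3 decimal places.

N=4 nodes, M=5 members, R=3 reactions → 2N=8, M+R=8
member 0 (0-1): L=2.3113, (cx,cy)=(0.5335,0.8458)
member 1 (0-2): L=2.0760, (cx,cy)=(1.0000,0.0000)
member 2 (1-2): L=2.1290, (cx,cy)=(0.3960,-0.9183)
member 3 (1-3): L=2.0793, (cx,cy)=(0.9941,-0.1087)
member 4 (2-3): L=2.1184, (cx,cy)=(0.5778,0.8162)
solve A·x = −loads:
  F[0-1] = -7327.5149 N (compression)
  F[0-2] = -4129.7753 N (compression)
  F[1-2] = +6481.2056 N (tension)
  F[1-3] = -2132.2893 N (compression)
  F[2-3] = -2705.9491 N (compression)
  Rx@0 = +8038.6800 N
  Ry@0 = +6197.8173 N
  Ry@2 = -3742.9373 N

-4129.775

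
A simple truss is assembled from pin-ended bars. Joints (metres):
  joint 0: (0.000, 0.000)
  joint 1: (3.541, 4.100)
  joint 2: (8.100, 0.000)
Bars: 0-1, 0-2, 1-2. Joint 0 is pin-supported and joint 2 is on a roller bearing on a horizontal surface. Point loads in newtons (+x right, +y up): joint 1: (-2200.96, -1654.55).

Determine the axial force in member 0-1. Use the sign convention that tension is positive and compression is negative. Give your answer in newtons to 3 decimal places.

-2702.527

N=3 nodes, M=3 members, R=3 reactions → 2N=6, M+R=6
member 0 (0-1): L=5.4174, (cx,cy)=(0.6536,0.7568)
member 1 (0-2): L=8.1000, (cx,cy)=(1.0000,0.0000)
member 2 (1-2): L=6.1314, (cx,cy)=(0.7435,-0.6687)
solve A·x = −loads:
  F[0-1] = -2702.5271 N (compression)
  F[0-2] = -434.5086 N (compression)
  F[1-2] = +584.3739 N (tension)
  Rx@0 = +2200.9600 N
  Ry@0 = +2045.3123 N
  Ry@2 = -390.7623 N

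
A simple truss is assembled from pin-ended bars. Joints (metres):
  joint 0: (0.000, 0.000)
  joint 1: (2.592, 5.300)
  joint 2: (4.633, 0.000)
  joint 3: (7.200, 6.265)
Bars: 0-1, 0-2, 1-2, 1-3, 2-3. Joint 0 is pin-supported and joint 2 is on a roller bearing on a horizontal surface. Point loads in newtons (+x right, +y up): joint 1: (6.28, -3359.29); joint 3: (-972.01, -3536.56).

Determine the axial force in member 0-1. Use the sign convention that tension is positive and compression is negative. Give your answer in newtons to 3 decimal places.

-921.282

N=4 nodes, M=5 members, R=3 reactions → 2N=8, M+R=8
member 0 (0-1): L=5.8999, (cx,cy)=(0.4393,0.8983)
member 1 (0-2): L=4.6330, (cx,cy)=(1.0000,0.0000)
member 2 (1-2): L=5.6794, (cx,cy)=(0.3594,-0.9332)
member 3 (1-3): L=4.7080, (cx,cy)=(0.9788,0.2050)
member 4 (2-3): L=6.7705, (cx,cy)=(0.3791,0.9253)
solve A·x = −loads:
  F[0-1] = -921.2821 N (compression)
  F[0-2] = -560.9816 N (compression)
  F[1-2] = -2595.8110 N (compression)
  F[1-3] = +533.1438 N (tension)
  F[2-3] = -3940.0109 N (compression)
  Rx@0 = +965.7300 N
  Ry@0 = +827.6106 N
  Ry@2 = +6068.2394 N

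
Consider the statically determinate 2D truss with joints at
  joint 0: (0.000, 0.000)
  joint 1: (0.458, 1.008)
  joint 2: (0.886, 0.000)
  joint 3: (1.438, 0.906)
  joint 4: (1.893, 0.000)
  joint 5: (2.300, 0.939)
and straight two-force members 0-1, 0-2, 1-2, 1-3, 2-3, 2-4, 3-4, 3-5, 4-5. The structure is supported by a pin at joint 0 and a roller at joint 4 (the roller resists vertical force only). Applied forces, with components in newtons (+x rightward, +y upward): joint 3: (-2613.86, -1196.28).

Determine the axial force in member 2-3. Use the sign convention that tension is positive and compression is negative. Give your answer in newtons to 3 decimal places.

-1974.057

N=6 nodes, M=9 members, R=3 reactions → 2N=12, M+R=12
member 0 (0-1): L=1.1072, (cx,cy)=(0.4137,0.9104)
member 1 (0-2): L=0.8860, (cx,cy)=(1.0000,0.0000)
member 2 (1-2): L=1.0951, (cx,cy)=(0.3908,-0.9205)
member 3 (1-3): L=0.9853, (cx,cy)=(0.9946,-0.1035)
member 4 (2-3): L=1.0609, (cx,cy)=(0.5203,0.8540)
member 5 (2-4): L=1.0070, (cx,cy)=(1.0000,0.0000)
member 6 (3-4): L=1.0138, (cx,cy)=(0.4488,-0.8936)
member 7 (3-5): L=0.8626, (cx,cy)=(0.9993,0.0383)
member 8 (4-5): L=1.0234, (cx,cy)=(0.3977,0.9175)
solve A·x = −loads:
  F[0-1] = -1689.9127 N (compression)
  F[0-2] = -1914.7991 N (compression)
  F[1-2] = +1831.4766 N (tension)
  F[1-3] = -1422.5020 N (compression)
  F[2-3] = -1974.0569 N (compression)
  F[2-4] = -171.8878 N (compression)
  F[3-4] = +383.0017 N (tension)
  F[3-5] = +0.0000 N (tension)
  F[4-5] = -0.0000 N (compression)
  Rx@0 = +2613.8600 N
  Ry@0 = +1538.5444 N
  Ry@4 = -342.2644 N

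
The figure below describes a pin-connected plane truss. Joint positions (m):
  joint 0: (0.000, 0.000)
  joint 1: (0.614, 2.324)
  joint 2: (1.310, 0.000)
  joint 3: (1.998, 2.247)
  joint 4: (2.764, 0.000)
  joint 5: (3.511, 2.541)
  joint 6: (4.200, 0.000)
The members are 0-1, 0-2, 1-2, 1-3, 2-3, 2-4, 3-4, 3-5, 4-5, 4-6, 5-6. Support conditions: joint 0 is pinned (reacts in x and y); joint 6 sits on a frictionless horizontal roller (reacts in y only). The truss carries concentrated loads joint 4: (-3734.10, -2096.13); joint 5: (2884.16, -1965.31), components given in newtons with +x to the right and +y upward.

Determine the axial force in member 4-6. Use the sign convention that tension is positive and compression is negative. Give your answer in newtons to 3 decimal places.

N=7 nodes, M=11 members, R=3 reactions → 2N=14, M+R=14
member 0 (0-1): L=2.4037, (cx,cy)=(0.2554,0.9668)
member 1 (0-2): L=1.3100, (cx,cy)=(1.0000,0.0000)
member 2 (1-2): L=2.4260, (cx,cy)=(0.2869,-0.9580)
member 3 (1-3): L=1.3861, (cx,cy)=(0.9985,-0.0555)
member 4 (2-3): L=2.3500, (cx,cy)=(0.2928,0.9562)
member 5 (2-4): L=1.4540, (cx,cy)=(1.0000,0.0000)
member 6 (3-4): L=2.3740, (cx,cy)=(0.3227,-0.9465)
member 7 (3-5): L=1.5413, (cx,cy)=(0.9816,0.1907)
member 8 (4-5): L=2.6485, (cx,cy)=(0.2820,0.9594)
member 9 (4-6): L=1.4360, (cx,cy)=(1.0000,0.0000)
member 10 (5-6): L=2.6328, (cx,cy)=(0.2617,-0.9651)
solve A·x = −loads:
  F[0-1] = +730.0542 N (tension)
  F[0-2] = -1036.4215 N (compression)
  F[1-2] = -760.3079 N (compression)
  F[1-3] = +405.2350 N (tension)
  F[2-3] = +761.7228 N (tension)
  F[2-4] = -1477.5588 N (compression)
  F[3-4] = -578.5495 N (compression)
  F[3-5] = +829.5276 N (tension)
  F[4-5] = +2755.6081 N (tension)
  F[4-6] = +1292.6615 N (tension)
  F[5-6] = -4939.4220 N (compression)
  Rx@0 = +849.9400 N
  Ry@0 = -705.8355 N
  Ry@6 = +4767.2755 N

1292.661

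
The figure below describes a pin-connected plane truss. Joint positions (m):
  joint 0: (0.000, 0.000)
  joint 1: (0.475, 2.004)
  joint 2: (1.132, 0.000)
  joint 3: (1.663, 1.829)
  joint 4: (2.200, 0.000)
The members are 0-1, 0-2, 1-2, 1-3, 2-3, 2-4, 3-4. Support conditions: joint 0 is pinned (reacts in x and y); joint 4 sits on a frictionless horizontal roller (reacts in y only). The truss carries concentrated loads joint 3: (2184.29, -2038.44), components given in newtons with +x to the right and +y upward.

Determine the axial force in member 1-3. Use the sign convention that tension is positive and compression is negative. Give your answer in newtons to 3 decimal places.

790.945

N=5 nodes, M=7 members, R=3 reactions → 2N=10, M+R=10
member 0 (0-1): L=2.0595, (cx,cy)=(0.2306,0.9730)
member 1 (0-2): L=1.1320, (cx,cy)=(1.0000,0.0000)
member 2 (1-2): L=2.1089, (cx,cy)=(0.3115,-0.9502)
member 3 (1-3): L=1.2008, (cx,cy)=(0.9893,-0.1457)
member 4 (2-3): L=1.9045, (cx,cy)=(0.2788,0.9603)
member 5 (2-4): L=1.0680, (cx,cy)=(1.0000,0.0000)
member 6 (3-4): L=1.9062, (cx,cy)=(0.2817,-0.9595)
solve A·x = −loads:
  F[0-1] = +1354.9026 N (tension)
  F[0-2] = +1871.8010 N (tension)
  F[1-2] = -1508.7212 N (compression)
  F[1-3] = +790.9446 N (tension)
  F[2-3] = +1492.8386 N (tension)
  F[2-4] = +985.5710 N (tension)
  F[3-4] = -3498.5075 N (compression)
  Rx@0 = -2184.2900 N
  Ry@0 = -1318.3746 N
  Ry@4 = +3356.8146 N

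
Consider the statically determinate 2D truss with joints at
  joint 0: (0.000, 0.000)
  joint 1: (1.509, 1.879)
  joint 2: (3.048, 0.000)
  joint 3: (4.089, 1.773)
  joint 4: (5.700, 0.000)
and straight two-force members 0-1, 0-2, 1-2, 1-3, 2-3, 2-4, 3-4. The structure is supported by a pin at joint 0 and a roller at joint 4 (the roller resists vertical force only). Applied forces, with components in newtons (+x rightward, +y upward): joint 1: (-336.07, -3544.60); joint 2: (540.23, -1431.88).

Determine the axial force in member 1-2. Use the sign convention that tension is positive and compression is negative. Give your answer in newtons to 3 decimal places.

-85.045

N=5 nodes, M=7 members, R=3 reactions → 2N=10, M+R=10
member 0 (0-1): L=2.4099, (cx,cy)=(0.6262,0.7797)
member 1 (0-2): L=3.0480, (cx,cy)=(1.0000,0.0000)
member 2 (1-2): L=2.4288, (cx,cy)=(0.6336,-0.7736)
member 3 (1-3): L=2.5822, (cx,cy)=(0.9992,-0.0411)
member 4 (2-3): L=2.0560, (cx,cy)=(0.5063,0.8623)
member 5 (2-4): L=2.6520, (cx,cy)=(1.0000,0.0000)
member 6 (3-4): L=2.3956, (cx,cy)=(0.6725,-0.7401)
solve A·x = −loads:
  F[0-1] = -4339.1414 N (compression)
  F[0-2] = +2921.1631 N (tension)
  F[1-2] = -85.0445 N (compression)
  F[1-3] = -2329.0086 N (compression)
  F[2-3] = +1736.7412 N (tension)
  F[2-4] = +1447.7011 N (tension)
  F[3-4] = -2152.7610 N (compression)
  Rx@0 = -204.1600 N
  Ry@0 = +3383.2000 N
  Ry@4 = +1593.2800 N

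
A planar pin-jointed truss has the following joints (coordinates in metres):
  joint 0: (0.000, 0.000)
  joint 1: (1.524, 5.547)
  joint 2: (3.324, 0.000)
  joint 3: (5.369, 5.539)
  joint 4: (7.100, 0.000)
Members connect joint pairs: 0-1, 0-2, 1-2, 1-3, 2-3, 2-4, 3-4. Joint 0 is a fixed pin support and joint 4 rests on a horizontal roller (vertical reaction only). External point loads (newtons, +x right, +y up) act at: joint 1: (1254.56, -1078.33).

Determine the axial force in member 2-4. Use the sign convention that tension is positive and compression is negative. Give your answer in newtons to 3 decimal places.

N=5 nodes, M=7 members, R=3 reactions → 2N=10, M+R=10
member 0 (0-1): L=5.7525, (cx,cy)=(0.2649,0.9643)
member 1 (0-2): L=3.3240, (cx,cy)=(1.0000,0.0000)
member 2 (1-2): L=5.8317, (cx,cy)=(0.3087,-0.9512)
member 3 (1-3): L=3.8450, (cx,cy)=(1.0000,-0.0021)
member 4 (2-3): L=5.9045, (cx,cy)=(0.3463,0.9381)
member 5 (2-4): L=3.7760, (cx,cy)=(1.0000,0.0000)
member 6 (3-4): L=5.8032, (cx,cy)=(0.2983,-0.9545)
solve A·x = −loads:
  F[0-1] = +138.2170 N (tension)
  F[0-2] = +1217.9427 N (tension)
  F[1-2] = -1271.9979 N (compression)
  F[1-3] = -825.3351 N (compression)
  F[2-3] = +1289.7172 N (tension)
  F[2-4] = +378.6413 N (tension)
  F[3-4] = -1269.3951 N (compression)
  Rx@0 = -1254.5600 N
  Ry@0 = -133.2783 N
  Ry@4 = +1211.6083 N

378.641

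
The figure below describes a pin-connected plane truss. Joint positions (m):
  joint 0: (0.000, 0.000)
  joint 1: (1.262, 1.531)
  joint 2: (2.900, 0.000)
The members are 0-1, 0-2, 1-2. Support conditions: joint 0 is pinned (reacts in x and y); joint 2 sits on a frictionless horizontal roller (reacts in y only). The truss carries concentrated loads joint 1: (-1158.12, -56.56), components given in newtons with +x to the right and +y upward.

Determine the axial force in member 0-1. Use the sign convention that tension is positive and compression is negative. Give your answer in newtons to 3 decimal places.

N=3 nodes, M=3 members, R=3 reactions → 2N=6, M+R=6
member 0 (0-1): L=1.9841, (cx,cy)=(0.6361,0.7716)
member 1 (0-2): L=2.9000, (cx,cy)=(1.0000,0.0000)
member 2 (1-2): L=2.2421, (cx,cy)=(0.7306,-0.6828)
solve A·x = −loads:
  F[0-1] = -833.7500 N (compression)
  F[0-2] = -627.8046 N (compression)
  F[1-2] = +859.3404 N (tension)
  Rx@0 = +1158.1200 N
  Ry@0 = +643.3541 N
  Ry@2 = -586.7941 N

-833.750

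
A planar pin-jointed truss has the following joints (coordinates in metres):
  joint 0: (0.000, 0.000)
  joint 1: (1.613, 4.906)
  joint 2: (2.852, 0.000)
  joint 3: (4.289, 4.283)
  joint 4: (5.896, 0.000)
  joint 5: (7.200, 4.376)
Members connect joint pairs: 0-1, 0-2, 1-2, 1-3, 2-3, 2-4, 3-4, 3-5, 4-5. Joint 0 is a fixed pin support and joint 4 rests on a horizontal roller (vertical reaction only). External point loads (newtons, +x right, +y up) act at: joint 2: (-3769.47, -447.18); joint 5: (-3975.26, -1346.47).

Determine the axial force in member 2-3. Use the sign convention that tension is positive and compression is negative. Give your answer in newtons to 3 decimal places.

-3007.143

N=6 nodes, M=9 members, R=3 reactions → 2N=12, M+R=12
member 0 (0-1): L=5.1644, (cx,cy)=(0.3123,0.9500)
member 1 (0-2): L=2.8520, (cx,cy)=(1.0000,0.0000)
member 2 (1-2): L=5.0600, (cx,cy)=(0.2449,-0.9696)
member 3 (1-3): L=2.7476, (cx,cy)=(0.9740,-0.2267)
member 4 (2-3): L=4.5176, (cx,cy)=(0.3181,0.9481)
member 5 (2-4): L=3.0440, (cx,cy)=(1.0000,0.0000)
member 6 (3-4): L=4.5746, (cx,cy)=(0.3513,-0.9363)
member 7 (3-5): L=2.9125, (cx,cy)=(0.9995,0.0319)
member 8 (4-5): L=4.5662, (cx,cy)=(0.2856,0.9584)
solve A·x = −loads:
  F[0-1] = -3035.3578 N (compression)
  F[0-2] = -6796.6875 N (compression)
  F[1-2] = +3401.6899 N (tension)
  F[1-3] = -1828.6084 N (compression)
  F[2-3] = -3007.1432 N (compression)
  F[2-4] = -1237.7481 N (compression)
  F[3-4] = +2479.0460 N (tension)
  F[3-5] = -3610.2198 N (compression)
  F[4-5] = -1284.6912 N (compression)
  Rx@0 = +7744.7300 N
  Ry@0 = +2883.5069 N
  Ry@4 = -1089.8569 N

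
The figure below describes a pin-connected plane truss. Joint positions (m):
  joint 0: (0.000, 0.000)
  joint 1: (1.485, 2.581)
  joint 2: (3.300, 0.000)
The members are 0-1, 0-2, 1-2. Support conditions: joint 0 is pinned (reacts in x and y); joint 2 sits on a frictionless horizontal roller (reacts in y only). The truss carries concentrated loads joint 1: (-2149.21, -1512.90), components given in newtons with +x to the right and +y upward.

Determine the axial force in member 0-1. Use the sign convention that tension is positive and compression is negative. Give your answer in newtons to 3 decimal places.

-2899.306

N=3 nodes, M=3 members, R=3 reactions → 2N=6, M+R=6
member 0 (0-1): L=2.9777, (cx,cy)=(0.4987,0.8668)
member 1 (0-2): L=3.3000, (cx,cy)=(1.0000,0.0000)
member 2 (1-2): L=3.1553, (cx,cy)=(0.5752,-0.8180)
solve A·x = −loads:
  F[0-1] = -2899.3064 N (compression)
  F[0-2] = -703.3127 N (compression)
  F[1-2] = +1222.6709 N (tension)
  Rx@0 = +2149.2100 N
  Ry@0 = +2513.0377 N
  Ry@2 = -1000.1377 N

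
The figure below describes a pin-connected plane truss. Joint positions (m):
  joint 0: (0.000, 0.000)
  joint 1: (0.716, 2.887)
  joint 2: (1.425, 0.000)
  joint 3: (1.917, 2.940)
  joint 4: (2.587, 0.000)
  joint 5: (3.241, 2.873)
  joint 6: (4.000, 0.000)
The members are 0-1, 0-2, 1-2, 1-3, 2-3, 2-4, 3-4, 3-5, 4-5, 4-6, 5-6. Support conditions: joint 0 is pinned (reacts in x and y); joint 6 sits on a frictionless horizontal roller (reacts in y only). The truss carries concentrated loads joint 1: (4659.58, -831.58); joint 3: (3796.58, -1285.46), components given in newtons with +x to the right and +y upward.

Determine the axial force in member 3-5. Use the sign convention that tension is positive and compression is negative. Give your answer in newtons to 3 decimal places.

-3368.188

N=7 nodes, M=11 members, R=3 reactions → 2N=14, M+R=14
member 0 (0-1): L=2.9745, (cx,cy)=(0.2407,0.9706)
member 1 (0-2): L=1.4250, (cx,cy)=(1.0000,0.0000)
member 2 (1-2): L=2.9728, (cx,cy)=(0.2385,-0.9711)
member 3 (1-3): L=1.2022, (cx,cy)=(0.9990,0.0441)
member 4 (2-3): L=2.9809, (cx,cy)=(0.1651,0.9863)
member 5 (2-4): L=1.1620, (cx,cy)=(1.0000,0.0000)
member 6 (3-4): L=3.0154, (cx,cy)=(0.2222,-0.9750)
member 7 (3-5): L=1.3257, (cx,cy)=(0.9987,-0.0505)
member 8 (4-5): L=2.9465, (cx,cy)=(0.2220,0.9751)
member 9 (4-6): L=1.4130, (cx,cy)=(1.0000,0.0000)
member 10 (5-6): L=2.9716, (cx,cy)=(0.2554,-0.9668)
solve A·x = −loads:
  F[0-1] = +4946.8671 N (tension)
  F[0-2] = +7265.3710 N (tension)
  F[1-2] = -5894.1154 N (compression)
  F[1-3] = -2065.0706 N (compression)
  F[2-3] = +5803.6277 N (tension)
  F[2-4] = +4901.7437 N (tension)
  F[3-4] = -6921.2354 N (compression)
  F[3-5] = -3368.1882 N (compression)
  F[4-5] = +6920.8539 N (tension)
  F[4-6] = +1827.7417 N (tension)
  F[5-6] = -7155.8059 N (compression)
  Rx@0 = -8456.1600 N
  Ry@0 = -4801.4077 N
  Ry@6 = +6918.4477 N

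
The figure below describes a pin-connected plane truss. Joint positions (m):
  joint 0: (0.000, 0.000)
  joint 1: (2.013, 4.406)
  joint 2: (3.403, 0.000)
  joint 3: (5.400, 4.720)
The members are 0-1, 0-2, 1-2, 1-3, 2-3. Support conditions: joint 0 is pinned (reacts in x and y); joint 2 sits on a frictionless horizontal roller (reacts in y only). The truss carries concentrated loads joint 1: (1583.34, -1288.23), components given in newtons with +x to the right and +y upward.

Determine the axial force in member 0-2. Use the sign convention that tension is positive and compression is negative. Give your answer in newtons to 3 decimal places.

887.142

N=4 nodes, M=5 members, R=3 reactions → 2N=8, M+R=8
member 0 (0-1): L=4.8441, (cx,cy)=(0.4156,0.9096)
member 1 (0-2): L=3.4030, (cx,cy)=(1.0000,0.0000)
member 2 (1-2): L=4.6201, (cx,cy)=(0.3009,-0.9537)
member 3 (1-3): L=3.4015, (cx,cy)=(0.9957,0.0923)
member 4 (2-3): L=5.1251, (cx,cy)=(0.3897,0.9210)
solve A·x = −loads:
  F[0-1] = +1675.3257 N (tension)
  F[0-2] = +887.1421 N (tension)
  F[1-2] = -2948.6677 N (compression)
  F[1-3] = -0.0000 N (compression)
  F[2-3] = +0.0000 N (tension)
  Rx@0 = -1583.3400 N
  Ry@0 = -1523.8191 N
  Ry@2 = +2812.0491 N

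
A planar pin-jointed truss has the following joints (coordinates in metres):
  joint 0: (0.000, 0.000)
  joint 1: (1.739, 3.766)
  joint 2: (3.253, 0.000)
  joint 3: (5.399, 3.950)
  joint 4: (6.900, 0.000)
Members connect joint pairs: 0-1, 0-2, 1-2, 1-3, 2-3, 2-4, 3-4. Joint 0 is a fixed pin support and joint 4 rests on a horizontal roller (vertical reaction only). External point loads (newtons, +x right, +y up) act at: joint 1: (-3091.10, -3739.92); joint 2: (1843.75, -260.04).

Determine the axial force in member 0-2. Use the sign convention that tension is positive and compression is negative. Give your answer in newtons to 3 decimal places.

886.877

N=5 nodes, M=7 members, R=3 reactions → 2N=10, M+R=10
member 0 (0-1): L=4.1481, (cx,cy)=(0.4192,0.9079)
member 1 (0-2): L=3.2530, (cx,cy)=(1.0000,0.0000)
member 2 (1-2): L=4.0589, (cx,cy)=(0.3730,-0.9278)
member 3 (1-3): L=3.6646, (cx,cy)=(0.9987,0.0502)
member 4 (2-3): L=4.4953, (cx,cy)=(0.4774,0.8787)
member 5 (2-4): L=3.6470, (cx,cy)=(1.0000,0.0000)
member 6 (3-4): L=4.2256, (cx,cy)=(0.3552,-0.9348)
solve A·x = −loads:
  F[0-1] = -5090.8717 N (compression)
  F[0-2] = +886.8775 N (tension)
  F[1-2] = +982.5824 N (tension)
  F[1-3] = +591.1107 N (tension)
  F[2-3] = -741.5886 N (compression)
  F[2-4] = -236.3408 N (compression)
  F[3-4] = +665.3406 N (tension)
  Rx@0 = +1247.3500 N
  Ry@0 = +4621.9095 N
  Ry@4 = -621.9495 N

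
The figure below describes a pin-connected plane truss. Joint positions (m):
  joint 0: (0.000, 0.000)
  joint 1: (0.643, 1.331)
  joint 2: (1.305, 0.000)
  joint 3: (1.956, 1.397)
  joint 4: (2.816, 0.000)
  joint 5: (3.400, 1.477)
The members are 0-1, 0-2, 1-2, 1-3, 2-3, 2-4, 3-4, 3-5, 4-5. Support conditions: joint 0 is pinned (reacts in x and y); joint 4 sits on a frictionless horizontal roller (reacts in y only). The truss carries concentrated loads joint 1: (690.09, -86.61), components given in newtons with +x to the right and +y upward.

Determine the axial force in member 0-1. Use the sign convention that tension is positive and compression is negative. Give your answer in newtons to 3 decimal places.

N=6 nodes, M=9 members, R=3 reactions → 2N=12, M+R=12
member 0 (0-1): L=1.4782, (cx,cy)=(0.4350,0.9004)
member 1 (0-2): L=1.3050, (cx,cy)=(1.0000,0.0000)
member 2 (1-2): L=1.4865, (cx,cy)=(0.4453,-0.8954)
member 3 (1-3): L=1.3147, (cx,cy)=(0.9987,0.0502)
member 4 (2-3): L=1.5412, (cx,cy)=(0.4224,0.9064)
member 5 (2-4): L=1.5110, (cx,cy)=(1.0000,0.0000)
member 6 (3-4): L=1.6405, (cx,cy)=(0.5242,-0.8516)
member 7 (3-5): L=1.4462, (cx,cy)=(0.9985,0.0553)
member 8 (4-5): L=1.5883, (cx,cy)=(0.3677,0.9299)
solve A·x = −loads:
  F[0-1] = +288.0189 N (tension)
  F[0-2] = +564.8032 N (tension)
  F[1-2] = -407.8905 N (compression)
  F[1-3] = -383.6415 N (compression)
  F[2-3] = +402.9189 N (tension)
  F[2-4] = +212.9696 N (tension)
  F[3-4] = -406.2495 N (compression)
  F[3-5] = +0.0000 N (tension)
  F[4-5] = +0.0000 N (tension)
  Rx@0 = -690.0900 N
  Ry@0 = -259.3417 N
  Ry@4 = +345.9517 N

288.019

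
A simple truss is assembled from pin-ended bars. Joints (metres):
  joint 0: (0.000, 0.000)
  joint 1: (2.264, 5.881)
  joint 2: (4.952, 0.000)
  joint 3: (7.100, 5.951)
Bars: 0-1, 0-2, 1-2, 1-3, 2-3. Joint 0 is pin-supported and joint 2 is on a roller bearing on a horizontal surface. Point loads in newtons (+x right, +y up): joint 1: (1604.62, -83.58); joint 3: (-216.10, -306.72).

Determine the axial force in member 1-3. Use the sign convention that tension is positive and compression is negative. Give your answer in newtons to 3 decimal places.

-105.955

N=4 nodes, M=5 members, R=3 reactions → 2N=8, M+R=8
member 0 (0-1): L=6.3017, (cx,cy)=(0.3593,0.9332)
member 1 (0-2): L=4.9520, (cx,cy)=(1.0000,0.0000)
member 2 (1-2): L=6.4662, (cx,cy)=(0.4157,-0.9095)
member 3 (1-3): L=4.8365, (cx,cy)=(0.9999,0.0145)
member 4 (2-3): L=6.3268, (cx,cy)=(0.3395,0.9406)
solve A·x = −loads:
  F[0-1] = +1857.6551 N (tension)
  F[0-2] = +721.1274 N (tension)
  F[1-2] = -1999.7142 N (compression)
  F[1-3] = -105.9547 N (compression)
  F[2-3] = -324.4583 N (compression)
  Rx@0 = -1388.5200 N
  Ry@0 = -1733.6290 N
  Ry@2 = +2123.9290 N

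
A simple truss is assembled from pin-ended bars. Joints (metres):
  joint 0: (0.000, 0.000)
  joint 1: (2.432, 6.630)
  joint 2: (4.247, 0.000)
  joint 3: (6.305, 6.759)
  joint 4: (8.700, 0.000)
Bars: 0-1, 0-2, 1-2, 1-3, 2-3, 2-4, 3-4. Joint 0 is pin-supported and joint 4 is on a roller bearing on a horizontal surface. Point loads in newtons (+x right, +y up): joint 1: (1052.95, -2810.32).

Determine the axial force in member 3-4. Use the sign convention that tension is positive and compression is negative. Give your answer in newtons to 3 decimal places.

N=5 nodes, M=7 members, R=3 reactions → 2N=10, M+R=10
member 0 (0-1): L=7.0620, (cx,cy)=(0.3444,0.9388)
member 1 (0-2): L=4.2470, (cx,cy)=(1.0000,0.0000)
member 2 (1-2): L=6.8739, (cx,cy)=(0.2640,-0.9645)
member 3 (1-3): L=3.8751, (cx,cy)=(0.9994,0.0333)
member 4 (2-3): L=7.0654, (cx,cy)=(0.2913,0.9566)
member 5 (2-4): L=4.4530, (cx,cy)=(1.0000,0.0000)
member 6 (3-4): L=7.1708, (cx,cy)=(0.3340,-0.9426)
solve A·x = −loads:
  F[0-1] = -1301.9410 N (compression)
  F[0-2] = +1501.3118 N (tension)
  F[1-2] = -1682.9474 N (compression)
  F[1-3] = -1057.5316 N (compression)
  F[2-3] = +1696.7991 N (tension)
  F[2-4] = +562.7020 N (tension)
  F[3-4] = -1684.7655 N (compression)
  Rx@0 = -1052.9500 N
  Ry@0 = +1222.3020 N
  Ry@4 = +1588.0180 N

-1684.766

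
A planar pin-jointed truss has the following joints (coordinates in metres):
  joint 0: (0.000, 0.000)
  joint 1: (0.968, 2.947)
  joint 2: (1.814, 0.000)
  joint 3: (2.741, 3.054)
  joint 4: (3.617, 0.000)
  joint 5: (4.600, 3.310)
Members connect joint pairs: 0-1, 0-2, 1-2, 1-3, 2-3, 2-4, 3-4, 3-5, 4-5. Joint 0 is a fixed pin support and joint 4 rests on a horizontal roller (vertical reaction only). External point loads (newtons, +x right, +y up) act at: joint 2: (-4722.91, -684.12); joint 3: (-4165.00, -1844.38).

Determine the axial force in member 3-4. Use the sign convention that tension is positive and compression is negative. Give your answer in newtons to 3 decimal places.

1847.524

N=6 nodes, M=9 members, R=3 reactions → 2N=12, M+R=12
member 0 (0-1): L=3.1019, (cx,cy)=(0.3121,0.9501)
member 1 (0-2): L=1.8140, (cx,cy)=(1.0000,0.0000)
member 2 (1-2): L=3.0660, (cx,cy)=(0.2759,-0.9612)
member 3 (1-3): L=1.7762, (cx,cy)=(0.9982,0.0602)
member 4 (2-3): L=3.1916, (cx,cy)=(0.2905,0.9569)
member 5 (2-4): L=1.8030, (cx,cy)=(1.0000,0.0000)
member 6 (3-4): L=3.1772, (cx,cy)=(0.2757,-0.9612)
member 7 (3-5): L=1.8765, (cx,cy)=(0.9907,0.1364)
member 8 (4-5): L=3.4529, (cx,cy)=(0.2847,0.9586)
solve A·x = −loads:
  F[0-1] = -4530.6710 N (compression)
  F[0-2] = -7474.0417 N (compression)
  F[1-2] = +4314.7395 N (tension)
  F[1-3] = -2609.1602 N (compression)
  F[2-3] = -3619.1364 N (compression)
  F[2-4] = -509.3969 N (compression)
  F[3-4] = +1847.5242 N (tension)
  F[3-5] = +0.0000 N (tension)
  F[4-5] = +0.0000 N (tension)
  Rx@0 = +8887.9100 N
  Ry@0 = +4304.4112 N
  Ry@4 = -1775.9112 N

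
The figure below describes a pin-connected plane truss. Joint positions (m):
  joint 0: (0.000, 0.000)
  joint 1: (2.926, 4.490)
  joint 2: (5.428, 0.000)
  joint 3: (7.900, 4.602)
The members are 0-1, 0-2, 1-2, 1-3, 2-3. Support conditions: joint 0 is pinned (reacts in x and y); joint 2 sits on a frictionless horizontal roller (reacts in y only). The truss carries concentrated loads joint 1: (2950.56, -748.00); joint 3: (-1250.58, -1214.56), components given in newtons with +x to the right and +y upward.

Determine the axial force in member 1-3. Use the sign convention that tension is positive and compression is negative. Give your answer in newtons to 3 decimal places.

N=4 nodes, M=5 members, R=3 reactions → 2N=8, M+R=8
member 0 (0-1): L=5.3593, (cx,cy)=(0.5460,0.8378)
member 1 (0-2): L=5.4280, (cx,cy)=(1.0000,0.0000)
member 2 (1-2): L=5.1400, (cx,cy)=(0.4868,-0.8735)
member 3 (1-3): L=4.9753, (cx,cy)=(0.9997,0.0225)
member 4 (2-3): L=5.2239, (cx,cy)=(0.4732,0.8810)
solve A·x = −loads:
  F[0-1] = +1896.3290 N (tension)
  F[0-2] = +664.6379 N (tension)
  F[1-2] = -2690.6670 N (compression)
  F[1-3] = -605.6467 N (compression)
  F[2-3] = -1363.2169 N (compression)
  Rx@0 = -1699.9800 N
  Ry@0 = -1588.7512 N
  Ry@2 = +3551.3112 N

-605.647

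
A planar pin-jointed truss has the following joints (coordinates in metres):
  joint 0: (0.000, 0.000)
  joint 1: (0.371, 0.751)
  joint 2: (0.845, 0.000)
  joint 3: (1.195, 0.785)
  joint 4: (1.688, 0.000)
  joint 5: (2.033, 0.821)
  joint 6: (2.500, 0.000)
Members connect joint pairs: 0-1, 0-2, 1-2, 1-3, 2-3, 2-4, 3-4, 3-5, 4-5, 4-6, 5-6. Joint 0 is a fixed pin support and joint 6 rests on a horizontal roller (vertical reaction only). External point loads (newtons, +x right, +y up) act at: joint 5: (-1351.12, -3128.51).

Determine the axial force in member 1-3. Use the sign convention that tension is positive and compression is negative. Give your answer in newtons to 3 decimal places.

-1128.396

N=7 nodes, M=11 members, R=3 reactions → 2N=14, M+R=14
member 0 (0-1): L=0.8376, (cx,cy)=(0.4429,0.8966)
member 1 (0-2): L=0.8450, (cx,cy)=(1.0000,0.0000)
member 2 (1-2): L=0.8881, (cx,cy)=(0.5337,-0.8456)
member 3 (1-3): L=0.8247, (cx,cy)=(0.9991,0.0412)
member 4 (2-3): L=0.8595, (cx,cy)=(0.4072,0.9133)
member 5 (2-4): L=0.8430, (cx,cy)=(1.0000,0.0000)
member 6 (3-4): L=0.9270, (cx,cy)=(0.5318,-0.8468)
member 7 (3-5): L=0.8388, (cx,cy)=(0.9991,0.0429)
member 8 (4-5): L=0.8905, (cx,cy)=(0.3874,0.9219)
member 9 (4-6): L=0.8120, (cx,cy)=(1.0000,0.0000)
member 10 (5-6): L=0.9445, (cx,cy)=(0.4944,-0.8692)
solve A·x = −loads:
  F[0-1] = -1146.7240 N (compression)
  F[0-2] = -843.2237 N (compression)
  F[1-2] = +1160.7565 N (tension)
  F[1-3] = -1128.3964 N (compression)
  F[2-3] = -1074.7395 N (compression)
  F[2-4] = +213.9699 N (tension)
  F[3-4] = +1104.8483 N (tension)
  F[3-5] = -2154.6781 N (compression)
  F[4-5] = -1014.8877 N (compression)
  F[4-6] = +1194.7444 N (tension)
  F[5-6] = -2416.4188 N (compression)
  Rx@0 = +1351.1200 N
  Ry@0 = +1028.1135 N
  Ry@6 = +2100.3965 N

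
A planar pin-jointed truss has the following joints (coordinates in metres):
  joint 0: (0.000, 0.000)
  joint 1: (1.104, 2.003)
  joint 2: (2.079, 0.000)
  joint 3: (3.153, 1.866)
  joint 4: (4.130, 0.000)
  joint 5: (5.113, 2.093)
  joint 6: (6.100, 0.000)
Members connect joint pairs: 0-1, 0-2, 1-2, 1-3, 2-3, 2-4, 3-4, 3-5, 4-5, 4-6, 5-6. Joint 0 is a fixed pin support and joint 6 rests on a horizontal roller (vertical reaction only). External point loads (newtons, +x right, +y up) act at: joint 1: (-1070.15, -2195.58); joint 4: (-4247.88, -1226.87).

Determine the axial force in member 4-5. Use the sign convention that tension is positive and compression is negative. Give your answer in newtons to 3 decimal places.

N=7 nodes, M=11 members, R=3 reactions → 2N=14, M+R=14
member 0 (0-1): L=2.2871, (cx,cy)=(0.4827,0.8758)
member 1 (0-2): L=2.0790, (cx,cy)=(1.0000,0.0000)
member 2 (1-2): L=2.2277, (cx,cy)=(0.4377,-0.8991)
member 3 (1-3): L=2.0536, (cx,cy)=(0.9978,-0.0667)
member 4 (2-3): L=2.1530, (cx,cy)=(0.4988,0.8667)
member 5 (2-4): L=2.0510, (cx,cy)=(1.0000,0.0000)
member 6 (3-4): L=2.1063, (cx,cy)=(0.4638,-0.8859)
member 7 (3-5): L=1.9731, (cx,cy)=(0.9934,0.1150)
member 8 (4-5): L=2.3123, (cx,cy)=(0.4251,0.9051)
member 9 (4-6): L=1.9700, (cx,cy)=(1.0000,0.0000)
member 10 (5-6): L=2.3140, (cx,cy)=(0.4265,-0.9045)
solve A·x = −loads:
  F[0-1] = -2906.9229 N (compression)
  F[0-2] = -3914.8367 N (compression)
  F[1-2] = +428.2447 N (tension)
  F[1-3] = -521.6360 N (compression)
  F[2-3] = -444.2733 N (compression)
  F[2-4] = -3505.7859 N (compression)
  F[3-4] = +281.2825 N (tension)
  F[3-5] = -878.3988 N (compression)
  F[4-5] = +1080.1374 N (tension)
  F[4-6] = +413.3894 N (tension)
  F[5-6] = -969.2026 N (compression)
  Rx@0 = +5318.0300 N
  Ry@0 = +2545.8298 N
  Ry@6 = +876.6202 N

1080.137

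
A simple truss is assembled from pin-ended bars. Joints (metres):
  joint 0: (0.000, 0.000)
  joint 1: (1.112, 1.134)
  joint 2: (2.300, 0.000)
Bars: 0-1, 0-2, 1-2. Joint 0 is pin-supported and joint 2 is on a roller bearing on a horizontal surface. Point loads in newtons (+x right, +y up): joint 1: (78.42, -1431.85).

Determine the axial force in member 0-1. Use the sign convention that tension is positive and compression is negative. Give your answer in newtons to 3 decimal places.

N=3 nodes, M=3 members, R=3 reactions → 2N=6, M+R=6
member 0 (0-1): L=1.5882, (cx,cy)=(0.7001,0.7140)
member 1 (0-2): L=2.3000, (cx,cy)=(1.0000,0.0000)
member 2 (1-2): L=1.6423, (cx,cy)=(0.7234,-0.6905)
solve A·x = −loads:
  F[0-1] = -981.6784 N (compression)
  F[0-2] = +765.7391 N (tension)
  F[1-2] = -1058.5930 N (compression)
  Rx@0 = -78.4200 N
  Ry@0 = +700.9172 N
  Ry@2 = +730.9328 N

-981.678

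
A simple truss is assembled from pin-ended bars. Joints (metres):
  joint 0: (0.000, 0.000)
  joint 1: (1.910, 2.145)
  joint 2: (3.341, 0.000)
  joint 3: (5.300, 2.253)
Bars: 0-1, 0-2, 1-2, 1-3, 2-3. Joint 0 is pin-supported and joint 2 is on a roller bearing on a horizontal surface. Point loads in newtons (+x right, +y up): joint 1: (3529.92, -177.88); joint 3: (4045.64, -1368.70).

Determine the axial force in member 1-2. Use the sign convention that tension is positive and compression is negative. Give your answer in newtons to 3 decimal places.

-6884.648

N=4 nodes, M=5 members, R=3 reactions → 2N=8, M+R=8
member 0 (0-1): L=2.8721, (cx,cy)=(0.6650,0.7468)
member 1 (0-2): L=3.3410, (cx,cy)=(1.0000,0.0000)
member 2 (1-2): L=2.5785, (cx,cy)=(0.5550,-0.8319)
member 3 (1-3): L=3.3917, (cx,cy)=(0.9995,0.0318)
member 4 (2-3): L=2.9856, (cx,cy)=(0.6562,0.7546)
solve A·x = −loads:
  F[0-1] = +7660.1017 N (tension)
  F[0-2] = +2481.5011 N (tension)
  F[1-2] = -6884.6475 N (compression)
  F[1-3] = +5387.6345 N (tension)
  F[2-3] = -2041.0800 N (compression)
  Rx@0 = -7575.5600 N
  Ry@0 = -5720.8148 N
  Ry@2 = +7267.3948 N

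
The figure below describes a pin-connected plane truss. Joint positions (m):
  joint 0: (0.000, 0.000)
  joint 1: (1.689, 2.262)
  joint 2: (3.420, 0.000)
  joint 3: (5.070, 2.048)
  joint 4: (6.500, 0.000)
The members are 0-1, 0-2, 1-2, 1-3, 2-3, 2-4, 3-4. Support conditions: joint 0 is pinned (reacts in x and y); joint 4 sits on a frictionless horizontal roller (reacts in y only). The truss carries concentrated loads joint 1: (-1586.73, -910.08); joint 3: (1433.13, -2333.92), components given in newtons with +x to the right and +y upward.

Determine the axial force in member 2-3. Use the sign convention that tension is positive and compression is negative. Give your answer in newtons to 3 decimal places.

N=5 nodes, M=7 members, R=3 reactions → 2N=10, M+R=10
member 0 (0-1): L=2.8230, (cx,cy)=(0.5983,0.8013)
member 1 (0-2): L=3.4200, (cx,cy)=(1.0000,0.0000)
member 2 (1-2): L=2.8483, (cx,cy)=(0.6077,-0.7941)
member 3 (1-3): L=3.3878, (cx,cy)=(0.9980,-0.0632)
member 4 (2-3): L=2.6300, (cx,cy)=(0.6274,0.7787)
member 5 (2-4): L=3.0800, (cx,cy)=(1.0000,0.0000)
member 6 (3-4): L=2.4978, (cx,cy)=(0.5725,-0.8199)
solve A·x = −loads:
  F[0-1] = -1607.0637 N (compression)
  F[0-2] = +807.9035 N (tension)
  F[1-2] = +447.3357 N (tension)
  F[1-3] = +354.0771 N (tension)
  F[2-3] = -456.2029 N (compression)
  F[2-4] = +1365.9730 N (tension)
  F[3-4] = -2386.0012 N (compression)
  Rx@0 = +153.6000 N
  Ry@0 = +1287.6975 N
  Ry@4 = +1956.3025 N

-456.203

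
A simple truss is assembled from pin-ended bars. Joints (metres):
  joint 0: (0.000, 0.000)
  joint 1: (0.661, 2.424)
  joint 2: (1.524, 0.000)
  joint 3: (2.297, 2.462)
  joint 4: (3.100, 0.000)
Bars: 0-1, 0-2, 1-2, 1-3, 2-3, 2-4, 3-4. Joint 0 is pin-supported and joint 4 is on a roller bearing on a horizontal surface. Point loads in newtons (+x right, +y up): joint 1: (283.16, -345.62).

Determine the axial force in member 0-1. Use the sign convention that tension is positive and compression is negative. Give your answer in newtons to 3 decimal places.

N=5 nodes, M=7 members, R=3 reactions → 2N=10, M+R=10
member 0 (0-1): L=2.5125, (cx,cy)=(0.2631,0.9648)
member 1 (0-2): L=1.5240, (cx,cy)=(1.0000,0.0000)
member 2 (1-2): L=2.5730, (cx,cy)=(0.3354,-0.9421)
member 3 (1-3): L=1.6364, (cx,cy)=(0.9997,0.0232)
member 4 (2-3): L=2.5805, (cx,cy)=(0.2996,0.9541)
member 5 (2-4): L=1.5760, (cx,cy)=(1.0000,0.0000)
member 6 (3-4): L=2.5896, (cx,cy)=(0.3101,-0.9507)
solve A·x = −loads:
  F[0-1] = -52.3564 N (compression)
  F[0-2] = +296.9341 N (tension)
  F[1-2] = -317.9448 N (compression)
  F[1-3] = -190.3466 N (compression)
  F[2-3] = +313.9446 N (tension)
  F[2-4] = +96.2517 N (tension)
  F[3-4] = -310.4079 N (compression)
  Rx@0 = -283.1600 N
  Ry@0 = +50.5120 N
  Ry@4 = +295.1080 N

-52.356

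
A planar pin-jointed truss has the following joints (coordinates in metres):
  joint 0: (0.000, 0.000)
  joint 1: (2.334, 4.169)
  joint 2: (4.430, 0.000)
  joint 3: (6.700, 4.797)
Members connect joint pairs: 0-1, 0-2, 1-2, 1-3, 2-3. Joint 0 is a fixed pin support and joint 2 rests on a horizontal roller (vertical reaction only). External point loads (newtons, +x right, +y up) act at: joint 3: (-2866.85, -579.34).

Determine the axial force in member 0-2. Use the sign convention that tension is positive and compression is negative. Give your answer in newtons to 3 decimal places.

-1295.087

N=4 nodes, M=5 members, R=3 reactions → 2N=8, M+R=8
member 0 (0-1): L=4.7779, (cx,cy)=(0.4885,0.8726)
member 1 (0-2): L=4.4300, (cx,cy)=(1.0000,0.0000)
member 2 (1-2): L=4.6662, (cx,cy)=(0.4492,-0.8934)
member 3 (1-3): L=4.4109, (cx,cy)=(0.9898,0.1424)
member 4 (2-3): L=5.3070, (cx,cy)=(0.4277,0.9039)
solve A·x = −loads:
  F[0-1] = -3217.5200 N (compression)
  F[0-2] = -1295.0870 N (compression)
  F[1-2] = +2694.4426 N (tension)
  F[1-3] = -2810.6964 N (compression)
  F[2-3] = -198.2198 N (compression)
  Rx@0 = +2866.8500 N
  Ry@0 = +2807.4893 N
  Ry@2 = -2228.1493 N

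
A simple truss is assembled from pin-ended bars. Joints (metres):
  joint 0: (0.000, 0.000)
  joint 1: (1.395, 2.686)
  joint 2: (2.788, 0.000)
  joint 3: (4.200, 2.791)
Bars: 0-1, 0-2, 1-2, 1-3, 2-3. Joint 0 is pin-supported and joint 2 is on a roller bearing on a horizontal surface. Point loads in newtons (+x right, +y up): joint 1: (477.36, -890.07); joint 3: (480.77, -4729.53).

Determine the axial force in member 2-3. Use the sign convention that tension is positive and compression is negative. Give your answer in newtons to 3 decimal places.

-5423.211

N=4 nodes, M=5 members, R=3 reactions → 2N=8, M+R=8
member 0 (0-1): L=3.0267, (cx,cy)=(0.4609,0.8874)
member 1 (0-2): L=2.7880, (cx,cy)=(1.0000,0.0000)
member 2 (1-2): L=3.0257, (cx,cy)=(0.4604,-0.8877)
member 3 (1-3): L=2.8070, (cx,cy)=(0.9993,0.0374)
member 4 (2-3): L=3.1278, (cx,cy)=(0.4514,0.8923)
solve A·x = −loads:
  F[0-1] = +3258.5154 N (tension)
  F[0-2] = -543.7372 N (compression)
  F[1-2] = -4136.6634 N (compression)
  F[1-3] = +2931.0150 N (tension)
  F[2-3] = -5423.2114 N (compression)
  Rx@0 = -958.1300 N
  Ry@0 = -2891.7672 N
  Ry@2 = +8511.3672 N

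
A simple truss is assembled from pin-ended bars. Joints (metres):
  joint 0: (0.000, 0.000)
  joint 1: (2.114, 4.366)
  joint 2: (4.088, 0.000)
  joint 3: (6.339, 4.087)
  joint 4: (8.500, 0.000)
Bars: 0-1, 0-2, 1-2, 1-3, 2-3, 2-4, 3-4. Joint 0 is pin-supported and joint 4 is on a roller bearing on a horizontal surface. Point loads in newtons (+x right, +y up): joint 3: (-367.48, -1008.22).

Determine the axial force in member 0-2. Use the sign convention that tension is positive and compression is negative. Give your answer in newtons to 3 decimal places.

-157.814

N=5 nodes, M=7 members, R=3 reactions → 2N=10, M+R=10
member 0 (0-1): L=4.8509, (cx,cy)=(0.4358,0.9000)
member 1 (0-2): L=4.0880, (cx,cy)=(1.0000,0.0000)
member 2 (1-2): L=4.7915, (cx,cy)=(0.4120,-0.9112)
member 3 (1-3): L=4.2342, (cx,cy)=(0.9978,-0.0659)
member 4 (2-3): L=4.6659, (cx,cy)=(0.4824,0.8759)
member 5 (2-4): L=4.4120, (cx,cy)=(1.0000,0.0000)
member 6 (3-4): L=4.6231, (cx,cy)=(0.4674,-0.8840)
solve A·x = −loads:
  F[0-1] = -481.1075 N (compression)
  F[0-2] = -157.8143 N (compression)
  F[1-2] = +505.5083 N (tension)
  F[1-3] = -418.8342 N (compression)
  F[2-3] = -525.8589 N (compression)
  F[2-4] = +304.1378 N (tension)
  F[3-4] = -650.6589 N (compression)
  Rx@0 = +367.4800 N
  Ry@0 = +433.0181 N
  Ry@4 = +575.2019 N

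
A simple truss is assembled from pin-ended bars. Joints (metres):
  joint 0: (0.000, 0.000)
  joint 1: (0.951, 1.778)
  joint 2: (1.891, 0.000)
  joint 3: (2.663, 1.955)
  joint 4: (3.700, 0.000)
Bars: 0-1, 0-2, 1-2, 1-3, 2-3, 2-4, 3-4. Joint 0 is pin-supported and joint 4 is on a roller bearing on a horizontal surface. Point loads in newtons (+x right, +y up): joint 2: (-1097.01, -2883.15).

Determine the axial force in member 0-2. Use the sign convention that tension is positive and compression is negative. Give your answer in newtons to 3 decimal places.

-343.042

N=5 nodes, M=7 members, R=3 reactions → 2N=10, M+R=10
member 0 (0-1): L=2.0164, (cx,cy)=(0.4716,0.8818)
member 1 (0-2): L=1.8910, (cx,cy)=(1.0000,0.0000)
member 2 (1-2): L=2.0112, (cx,cy)=(0.4674,-0.8841)
member 3 (1-3): L=1.7211, (cx,cy)=(0.9947,0.1028)
member 4 (2-3): L=2.1019, (cx,cy)=(0.3673,0.9301)
member 5 (2-4): L=1.8090, (cx,cy)=(1.0000,0.0000)
member 6 (3-4): L=2.2130, (cx,cy)=(0.4686,-0.8834)
solve A·x = −loads:
  F[0-1] = -1598.5977 N (compression)
  F[0-2] = -343.0421 N (compression)
  F[1-2] = +1428.2605 N (tension)
  F[1-3] = -1429.0926 N (compression)
  F[2-3] = +1742.2606 N (tension)
  F[2-4] = +781.6081 N (tension)
  F[3-4] = -1667.9875 N (compression)
  Rx@0 = +1097.0100 N
  Ry@0 = +1409.6266 N
  Ry@4 = +1473.5234 N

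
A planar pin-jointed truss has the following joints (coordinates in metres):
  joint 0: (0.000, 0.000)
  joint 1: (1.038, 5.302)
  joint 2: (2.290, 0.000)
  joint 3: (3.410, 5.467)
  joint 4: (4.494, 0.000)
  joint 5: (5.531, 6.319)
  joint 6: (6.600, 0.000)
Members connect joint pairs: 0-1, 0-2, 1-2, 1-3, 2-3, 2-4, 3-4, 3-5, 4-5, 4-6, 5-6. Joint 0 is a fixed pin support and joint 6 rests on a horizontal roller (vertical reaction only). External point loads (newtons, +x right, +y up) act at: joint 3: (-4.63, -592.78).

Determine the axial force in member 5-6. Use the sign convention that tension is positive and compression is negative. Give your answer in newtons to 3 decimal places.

-306.732

N=7 nodes, M=11 members, R=3 reactions → 2N=14, M+R=14
member 0 (0-1): L=5.4027, (cx,cy)=(0.1921,0.9814)
member 1 (0-2): L=2.2900, (cx,cy)=(1.0000,0.0000)
member 2 (1-2): L=5.4478, (cx,cy)=(0.2298,-0.9732)
member 3 (1-3): L=2.3777, (cx,cy)=(0.9976,0.0694)
member 4 (2-3): L=5.5805, (cx,cy)=(0.2007,0.9797)
member 5 (2-4): L=2.2040, (cx,cy)=(1.0000,0.0000)
member 6 (3-4): L=5.5734, (cx,cy)=(0.1945,-0.9809)
member 7 (3-5): L=2.2857, (cx,cy)=(0.9279,0.3727)
member 8 (4-5): L=6.4035, (cx,cy)=(0.1619,0.9868)
member 9 (4-6): L=2.1060, (cx,cy)=(1.0000,0.0000)
member 10 (5-6): L=6.4088, (cx,cy)=(0.1668,-0.9860)
solve A·x = −loads:
  F[0-1] = -295.8574 N (compression)
  F[0-2] = +52.2124 N (tension)
  F[1-2] = +289.5123 N (tension)
  F[1-3] = -123.6754 N (compression)
  F[2-3] = -287.6152 N (compression)
  F[2-4] = +176.4708 N (tension)
  F[3-4] = -352.5130 N (compression)
  F[3-5] = -116.2898 N (compression)
  F[4-5] = +350.4066 N (tension)
  F[4-6] = +51.1635 N (tension)
  F[5-6] = -306.7317 N (compression)
  Rx@0 = +4.6300 N
  Ry@0 = +290.3455 N
  Ry@6 = +302.4345 N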